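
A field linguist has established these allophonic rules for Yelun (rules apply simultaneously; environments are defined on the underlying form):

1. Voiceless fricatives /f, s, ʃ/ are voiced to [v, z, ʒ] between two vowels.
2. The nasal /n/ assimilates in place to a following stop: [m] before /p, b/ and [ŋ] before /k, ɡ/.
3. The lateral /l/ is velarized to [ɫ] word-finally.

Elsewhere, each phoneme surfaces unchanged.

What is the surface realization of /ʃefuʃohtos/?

/ʃ/ (word-initial) is in the target of rule 1 but the environment (between two vowels) is not met → [ʃ].
/e/ (between /ʃ/ and /f/): no rule targets it → [e].
Rule 1 applies to /f/ (between /e/ and /u/: between two vowels) → [v].
/u/ (between /f/ and /ʃ/): no rule targets it → [u].
/ʃ/ (between /u/ and /o/): between two vowels, so rule 1 applies → [ʒ].
/o/ — not in any rule's target class → [o].
/h/ (between /o/ and /t/): no rule targets it → [h].
/t/ (between /h/ and /o/) is unaffected → [t].
/o/ stays [o].
/s/ (word-final) is in the target of rule 1 but the environment (between two vowels) is not met → [s].

[ʃevuʒohtos]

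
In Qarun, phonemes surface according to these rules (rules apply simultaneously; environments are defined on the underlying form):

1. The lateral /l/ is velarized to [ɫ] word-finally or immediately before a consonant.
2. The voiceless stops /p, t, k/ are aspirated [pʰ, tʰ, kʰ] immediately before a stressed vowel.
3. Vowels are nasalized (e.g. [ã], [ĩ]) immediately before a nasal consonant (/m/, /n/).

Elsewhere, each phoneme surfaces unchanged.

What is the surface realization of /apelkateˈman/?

/a/ (word-initial): rule 3 targets it, but not before a nasal consonant → unchanged [a].
/p/ (between /a/ and /e/) fails the environment for rule 2, so it stays [p].
/e/ (between /p/ and /l/) is in the target of rule 3 but the environment (before a nasal consonant) is not met → [e].
/l/ (between /e/ and /k/) occurs word-finally or immediately before a consonant → [ɫ] by rule 1.
/k/ (between /l/ and /a/): rule 2 targets it, but not immediately before a stressed vowel → unchanged [k].
/a/ — between /k/ and /t/; rule 3 does not apply here → [a].
/t/ (between /a/ and /e/) is in the target of rule 2 but the environment (immediately before a stressed vowel) is not met → [t].
Rule 3 applies to /e/ (between /t/ and /m/: before a nasal consonant) → [ẽ].
/m/ (between /e/ and /a/) is unaffected → [m].
/a/ — between /m/ and /n/, before a nasal consonant — surfaces as [ã] (rule 3).
/n/ (word-final) is unaffected → [n].

[apeɫkatẽˈmãn]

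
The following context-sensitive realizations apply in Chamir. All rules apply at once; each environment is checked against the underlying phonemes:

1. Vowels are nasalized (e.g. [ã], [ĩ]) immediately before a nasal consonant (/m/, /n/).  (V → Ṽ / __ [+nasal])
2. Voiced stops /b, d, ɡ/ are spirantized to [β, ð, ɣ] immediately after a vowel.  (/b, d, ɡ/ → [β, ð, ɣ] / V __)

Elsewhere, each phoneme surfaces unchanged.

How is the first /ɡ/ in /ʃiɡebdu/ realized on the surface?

/ɡ/ — between /i/ and /e/, immediately after a vowel — surfaces as [ɣ] (rule 2).

[ɣ]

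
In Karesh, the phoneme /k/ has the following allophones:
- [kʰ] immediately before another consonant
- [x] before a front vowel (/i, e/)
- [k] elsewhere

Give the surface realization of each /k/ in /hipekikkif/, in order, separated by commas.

Occurrence 1 (position 5): before a front vowel (/i, e/) → [x].
Occurrence 2 (position 7): immediately before another consonant → [kʰ].
Occurrence 3 (position 8): before a front vowel (/i, e/) → [x].

[x], [kʰ], [x]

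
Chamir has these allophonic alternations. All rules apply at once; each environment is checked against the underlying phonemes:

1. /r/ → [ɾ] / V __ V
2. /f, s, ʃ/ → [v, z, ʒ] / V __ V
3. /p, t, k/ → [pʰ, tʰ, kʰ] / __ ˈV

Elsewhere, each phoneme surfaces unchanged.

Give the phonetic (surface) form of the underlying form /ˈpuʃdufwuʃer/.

/p/ meets the environment for rule 3 (immediately before a stressed vowel) → [pʰ].
/u/ (between /p/ and /ʃ/) is unaffected → [u].
/ʃ/ (between /u/ and /d/) fails the environment for rule 2, so it stays [ʃ].
/d/ — not in any rule's target class → [d].
/u/ stays [u].
/f/ (between /u/ and /w/) is in the target of rule 2 but the environment (between two vowels) is not met → [f].
/w/ (between /f/ and /u/): no rule targets it → [w].
/u/ stays [u].
/ʃ/ — between /u/ and /e/, between two vowels — surfaces as [ʒ] (rule 2).
/e/ (between /ʃ/ and /r/) is unaffected → [e].
/r/ (word-final) fails the environment for rule 1, so it stays [r].

[ˈpʰuʃdufwuʒer]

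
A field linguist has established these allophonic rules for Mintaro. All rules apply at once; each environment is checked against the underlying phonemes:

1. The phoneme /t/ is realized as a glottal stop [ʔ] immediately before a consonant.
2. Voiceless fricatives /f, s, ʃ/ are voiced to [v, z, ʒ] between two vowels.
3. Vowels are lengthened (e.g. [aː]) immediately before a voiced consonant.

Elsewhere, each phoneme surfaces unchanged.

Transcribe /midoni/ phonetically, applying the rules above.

[miːdoːni]

/i/ — between /m/ and /d/, before a voiced consonant — surfaces as [iː] (rule 3).
/o/ meets the environment for rule 3 (before a voiced consonant) → [oː].
/i/ — word-final; rule 3 does not apply here → [i].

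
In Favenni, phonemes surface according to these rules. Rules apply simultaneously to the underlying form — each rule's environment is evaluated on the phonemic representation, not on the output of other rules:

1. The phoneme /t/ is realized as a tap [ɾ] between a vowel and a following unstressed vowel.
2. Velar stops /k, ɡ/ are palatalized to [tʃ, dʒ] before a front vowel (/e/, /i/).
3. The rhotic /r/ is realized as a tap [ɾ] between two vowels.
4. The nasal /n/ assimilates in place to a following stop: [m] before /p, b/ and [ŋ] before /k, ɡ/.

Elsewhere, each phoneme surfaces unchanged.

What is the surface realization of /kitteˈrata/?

[tʃitteˈɾaɾa]

/k/ — word-initial, before a front vowel — surfaces as [tʃ] (rule 2).
/i/ stays [i].
/t/ (between /i/ and /t/) is in the target of rule 1 but the environment (between a vowel and a following unstressed vowel) is not met → [t].
/t/ (between /t/ and /e/) is in the target of rule 1 but the environment (between a vowel and a following unstressed vowel) is not met → [t].
/e/ (between /t/ and /r/) is unaffected → [e].
Rule 3 applies to /r/ (between /e/ and /a/: between two vowels) → [ɾ].
/a/ stays [a].
/t/ meets the environment for rule 1 (between a vowel and a following unstressed vowel) → [ɾ].
/a/ (word-final) is unaffected → [a].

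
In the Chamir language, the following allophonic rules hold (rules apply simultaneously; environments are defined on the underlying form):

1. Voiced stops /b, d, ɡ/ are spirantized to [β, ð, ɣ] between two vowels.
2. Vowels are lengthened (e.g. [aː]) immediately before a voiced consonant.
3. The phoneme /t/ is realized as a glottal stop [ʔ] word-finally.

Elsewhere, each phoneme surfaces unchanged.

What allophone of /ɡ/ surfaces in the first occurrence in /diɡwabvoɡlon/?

[ɡ]

/ɡ/ (between /i/ and /w/): rule 1 targets it, but not between two vowels → unchanged [ɡ].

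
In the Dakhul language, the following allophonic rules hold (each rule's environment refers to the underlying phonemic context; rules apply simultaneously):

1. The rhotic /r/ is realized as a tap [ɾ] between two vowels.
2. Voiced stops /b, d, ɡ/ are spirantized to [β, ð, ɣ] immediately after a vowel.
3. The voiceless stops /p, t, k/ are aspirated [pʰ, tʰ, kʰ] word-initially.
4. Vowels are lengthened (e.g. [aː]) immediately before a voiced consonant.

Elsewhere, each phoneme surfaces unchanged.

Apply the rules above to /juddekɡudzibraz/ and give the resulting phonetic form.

[juːðdekɡuːðziːβraːz]

/u/ (between /j/ and /d/) occurs before a voiced consonant → [uː] by rule 4.
/d/ (between /u/ and /d/) occurs immediately after a vowel → [ð] by rule 2.
/d/ (between /d/ and /e/): rule 2 targets it, but not immediately after a vowel → unchanged [d].
/e/ (between /d/ and /k/) fails the environment for rule 4, so it stays [e].
/k/ (between /e/ and /ɡ/) is in the target of rule 3 but the environment (word-initially) is not met → [k].
/ɡ/ (between /k/ and /u/) is in the target of rule 2 but the environment (immediately after a vowel) is not met → [ɡ].
/u/ — between /ɡ/ and /d/, before a voiced consonant — surfaces as [uː] (rule 4).
Rule 2 applies to /d/ (between /u/ and /z/: immediately after a vowel) → [ð].
/i/ (between /z/ and /b/) occurs before a voiced consonant → [iː] by rule 4.
/b/ — between /i/ and /r/, immediately after a vowel — surfaces as [β] (rule 2).
/r/ (between /b/ and /a/) fails the environment for rule 1, so it stays [r].
/a/ meets the environment for rule 4 (before a voiced consonant) → [aː].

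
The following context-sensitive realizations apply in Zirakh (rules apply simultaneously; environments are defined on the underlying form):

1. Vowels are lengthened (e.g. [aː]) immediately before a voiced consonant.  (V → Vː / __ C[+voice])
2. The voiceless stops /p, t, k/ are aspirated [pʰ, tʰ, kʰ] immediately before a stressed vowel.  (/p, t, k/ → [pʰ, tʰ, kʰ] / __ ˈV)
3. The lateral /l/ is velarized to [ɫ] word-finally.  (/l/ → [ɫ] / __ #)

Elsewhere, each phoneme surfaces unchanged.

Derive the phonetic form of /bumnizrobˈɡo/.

/b/ — not in any rule's target class → [b].
/u/ meets the environment for rule 1 (before a voiced consonant) → [uː].
/m/ (between /u/ and /n/) is unaffected → [m].
/n/ (between /m/ and /i/): no rule targets it → [n].
/i/ (between /n/ and /z/): before a voiced consonant, so rule 1 applies → [iː].
/z/ (between /i/ and /r/) is unaffected → [z].
/r/ — not in any rule's target class → [r].
Rule 1 applies to /o/ (between /r/ and /b/: before a voiced consonant) → [oː].
/b/ (between /o/ and /ɡ/) is unaffected → [b].
/ɡ/ — not in any rule's target class → [ɡ].
/o/ — word-final; rule 1 does not apply here → [o].

[buːmniːzroːbˈɡo]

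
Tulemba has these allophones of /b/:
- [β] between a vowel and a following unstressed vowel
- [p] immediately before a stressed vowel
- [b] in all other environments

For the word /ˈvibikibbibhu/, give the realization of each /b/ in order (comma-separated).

[β], [b], [b], [b]

Occurrence 1 (position 3): between a vowel and a following unstressed vowel → [β].
Occurrence 2 (position 7): no conditioning environment matches → elsewhere allophone [b].
Occurrence 3 (position 8): no conditioning environment matches → elsewhere allophone [b].
Occurrence 4 (position 10): no conditioning environment matches → elsewhere allophone [b].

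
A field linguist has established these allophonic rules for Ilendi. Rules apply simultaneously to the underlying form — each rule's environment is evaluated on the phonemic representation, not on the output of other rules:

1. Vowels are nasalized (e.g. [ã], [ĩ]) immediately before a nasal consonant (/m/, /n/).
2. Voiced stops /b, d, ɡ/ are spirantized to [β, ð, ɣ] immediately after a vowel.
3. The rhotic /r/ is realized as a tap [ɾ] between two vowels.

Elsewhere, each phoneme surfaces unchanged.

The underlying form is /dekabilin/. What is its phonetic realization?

[dekaβilĩn]

/d/ (word-initial) fails the environment for rule 2, so it stays [d].
/e/ (between /d/ and /k/) is in the target of rule 1 but the environment (before a nasal consonant) is not met → [e].
/a/ (between /k/ and /b/): rule 1 targets it, but not before a nasal consonant → unchanged [a].
/b/ — between /a/ and /i/, immediately after a vowel — surfaces as [β] (rule 2).
/i/ (between /b/ and /l/): rule 1 targets it, but not before a nasal consonant → unchanged [i].
/i/ — between /l/ and /n/, before a nasal consonant — surfaces as [ĩ] (rule 1).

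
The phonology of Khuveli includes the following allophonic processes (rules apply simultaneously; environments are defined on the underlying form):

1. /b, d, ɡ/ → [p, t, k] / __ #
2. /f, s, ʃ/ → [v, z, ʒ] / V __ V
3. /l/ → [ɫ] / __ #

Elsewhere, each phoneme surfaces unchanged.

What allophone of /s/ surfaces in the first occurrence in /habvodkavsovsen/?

[s]

/s/ (between /v/ and /o/): rule 2 targets it, but not between two vowels → unchanged [s].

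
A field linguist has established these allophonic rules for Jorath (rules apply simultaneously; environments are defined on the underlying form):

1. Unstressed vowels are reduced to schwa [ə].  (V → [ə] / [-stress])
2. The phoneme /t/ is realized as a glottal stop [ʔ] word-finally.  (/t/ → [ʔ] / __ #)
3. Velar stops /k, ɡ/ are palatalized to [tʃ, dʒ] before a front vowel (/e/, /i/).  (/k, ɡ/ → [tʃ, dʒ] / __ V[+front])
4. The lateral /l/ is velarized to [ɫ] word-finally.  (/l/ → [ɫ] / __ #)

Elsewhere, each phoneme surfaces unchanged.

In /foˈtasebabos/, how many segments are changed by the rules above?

Segments that undergo a rule: /o/ → [ə] (rule 1); /e/ → [ə] (rule 1); /a/ → [ə] (rule 1); /o/ → [ə] (rule 1).
All other segments surface unchanged.

4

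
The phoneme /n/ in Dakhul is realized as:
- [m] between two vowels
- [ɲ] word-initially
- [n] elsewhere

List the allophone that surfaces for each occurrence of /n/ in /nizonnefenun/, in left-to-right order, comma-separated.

[ɲ], [n], [n], [m], [n]

Occurrence 1 (position 1): word-initially → [ɲ].
Occurrence 2 (position 5): no conditioning environment matches → elsewhere allophone [n].
Occurrence 3 (position 6): no conditioning environment matches → elsewhere allophone [n].
Occurrence 4 (position 10): between two vowels → [m].
Occurrence 5 (position 12): no conditioning environment matches → elsewhere allophone [n].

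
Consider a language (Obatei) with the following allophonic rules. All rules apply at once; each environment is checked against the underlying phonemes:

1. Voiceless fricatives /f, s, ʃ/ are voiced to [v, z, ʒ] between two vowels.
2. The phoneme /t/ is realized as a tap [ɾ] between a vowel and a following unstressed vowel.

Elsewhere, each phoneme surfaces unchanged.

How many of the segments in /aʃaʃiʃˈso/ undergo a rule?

Segments that undergo a rule: /ʃ/ → [ʒ] (rule 1); /ʃ/ → [ʒ] (rule 1).
All other segments surface unchanged.

2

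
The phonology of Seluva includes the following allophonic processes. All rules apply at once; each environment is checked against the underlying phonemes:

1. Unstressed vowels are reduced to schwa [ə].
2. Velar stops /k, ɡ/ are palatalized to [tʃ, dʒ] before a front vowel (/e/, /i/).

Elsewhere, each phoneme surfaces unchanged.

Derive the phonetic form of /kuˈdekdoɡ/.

/k/ (word-initial) is in the target of rule 2 but the environment (before a front vowel) is not met → [k].
Rule 1 applies to /u/ (between /k/ and /d/: in an unstressed syllable) → [ə].
/d/ (between /u/ and /e/) is unaffected → [d].
/e/ — between /d/ and /k/; rule 1 does not apply here → [e].
/k/ — between /e/ and /d/; rule 2 does not apply here → [k].
/d/ (between /k/ and /o/) is unaffected → [d].
/o/ (between /d/ and /ɡ/) occurs in an unstressed syllable → [ə] by rule 1.
/ɡ/ (word-final) is in the target of rule 2 but the environment (before a front vowel) is not met → [ɡ].

[kəˈdekdəɡ]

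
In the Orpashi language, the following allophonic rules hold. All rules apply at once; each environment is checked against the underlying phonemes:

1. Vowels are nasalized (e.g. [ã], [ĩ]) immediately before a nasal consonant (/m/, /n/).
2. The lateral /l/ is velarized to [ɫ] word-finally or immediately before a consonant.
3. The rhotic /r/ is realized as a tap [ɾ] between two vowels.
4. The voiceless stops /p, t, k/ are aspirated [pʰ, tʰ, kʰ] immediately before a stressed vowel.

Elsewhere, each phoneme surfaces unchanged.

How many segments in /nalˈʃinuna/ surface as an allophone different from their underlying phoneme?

Segments that undergo a rule: /l/ → [ɫ] (rule 2); /i/ → [ĩ] (rule 1); /u/ → [ũ] (rule 1).
All other segments surface unchanged.

3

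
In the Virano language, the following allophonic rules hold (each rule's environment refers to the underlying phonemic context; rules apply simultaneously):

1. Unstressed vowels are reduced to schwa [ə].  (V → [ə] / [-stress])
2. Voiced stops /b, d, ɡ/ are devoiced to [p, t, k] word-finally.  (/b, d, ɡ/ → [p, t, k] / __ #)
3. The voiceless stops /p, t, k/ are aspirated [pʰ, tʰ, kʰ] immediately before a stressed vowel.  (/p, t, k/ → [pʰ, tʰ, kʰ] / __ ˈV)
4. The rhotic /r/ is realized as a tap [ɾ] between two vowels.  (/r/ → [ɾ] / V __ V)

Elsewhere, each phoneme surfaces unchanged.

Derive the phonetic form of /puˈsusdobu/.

/p/ (word-initial): rule 3 targets it, but not immediately before a stressed vowel → unchanged [p].
/u/ meets the environment for rule 1 (in an unstressed syllable) → [ə].
/s/ (between /u/ and /u/) is unaffected → [s].
/u/ (between /s/ and /s/): rule 1 targets it, but not in an unstressed syllable → unchanged [u].
/s/ (between /u/ and /d/) is unaffected → [s].
/d/ — between /s/ and /o/; rule 2 does not apply here → [d].
/o/ — between /d/ and /b/, in an unstressed syllable — surfaces as [ə] (rule 1).
/b/ (between /o/ and /u/) is in the target of rule 2 but the environment (word-finally) is not met → [b].
/u/ (word-final) occurs in an unstressed syllable → [ə] by rule 1.

[pəˈsusdəbə]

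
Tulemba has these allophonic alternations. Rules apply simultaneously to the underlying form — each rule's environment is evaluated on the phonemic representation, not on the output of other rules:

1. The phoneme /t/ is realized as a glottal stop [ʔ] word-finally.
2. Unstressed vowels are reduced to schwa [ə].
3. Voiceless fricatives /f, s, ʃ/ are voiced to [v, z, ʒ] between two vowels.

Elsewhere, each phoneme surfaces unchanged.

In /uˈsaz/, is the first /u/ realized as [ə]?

Rule 2 applies to /u/ (word-initial: in an unstressed syllable) → [ə].
The actual realization is [ə], which matches [ə].

Yes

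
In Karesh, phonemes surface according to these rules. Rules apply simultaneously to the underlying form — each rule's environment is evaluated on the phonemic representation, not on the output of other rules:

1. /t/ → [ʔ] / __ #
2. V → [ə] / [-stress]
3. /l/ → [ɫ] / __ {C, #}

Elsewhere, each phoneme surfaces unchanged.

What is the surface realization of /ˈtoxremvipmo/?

/t/ — word-initial; rule 1 does not apply here → [t].
/o/ — between /t/ and /x/; rule 2 does not apply here → [o].
/e/ (between /r/ and /m/): in an unstressed syllable, so rule 2 applies → [ə].
Rule 2 applies to /i/ (between /v/ and /p/: in an unstressed syllable) → [ə].
/o/ (word-final): in an unstressed syllable, so rule 2 applies → [ə].

[ˈtoxrəmvəpmə]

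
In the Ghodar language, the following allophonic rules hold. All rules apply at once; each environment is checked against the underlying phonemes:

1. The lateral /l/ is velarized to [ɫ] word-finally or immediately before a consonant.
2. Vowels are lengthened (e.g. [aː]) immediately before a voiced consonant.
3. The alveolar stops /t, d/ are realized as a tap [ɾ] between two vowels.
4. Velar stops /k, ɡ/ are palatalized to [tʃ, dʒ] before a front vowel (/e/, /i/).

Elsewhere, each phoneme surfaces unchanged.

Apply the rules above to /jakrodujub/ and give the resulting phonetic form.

[jakroːɾuːjuːb]

/a/ — between /j/ and /k/; rule 2 does not apply here → [a].
/k/ — between /a/ and /r/; rule 4 does not apply here → [k].
/o/ meets the environment for rule 2 (before a voiced consonant) → [oː].
/d/ (between /o/ and /u/): between two vowels, so rule 3 applies → [ɾ].
/u/ — between /d/ and /j/, before a voiced consonant — surfaces as [uː] (rule 2).
Rule 2 applies to /u/ (between /j/ and /b/: before a voiced consonant) → [uː].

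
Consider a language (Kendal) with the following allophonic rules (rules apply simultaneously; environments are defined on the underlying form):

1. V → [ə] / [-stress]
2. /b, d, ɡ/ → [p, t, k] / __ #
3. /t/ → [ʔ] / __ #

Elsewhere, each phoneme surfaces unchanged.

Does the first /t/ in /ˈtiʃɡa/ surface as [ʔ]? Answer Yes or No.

No

/t/ (word-initial): rule 3 targets it, but not word-finally → unchanged [t].
The actual realization is [t], not [ʔ].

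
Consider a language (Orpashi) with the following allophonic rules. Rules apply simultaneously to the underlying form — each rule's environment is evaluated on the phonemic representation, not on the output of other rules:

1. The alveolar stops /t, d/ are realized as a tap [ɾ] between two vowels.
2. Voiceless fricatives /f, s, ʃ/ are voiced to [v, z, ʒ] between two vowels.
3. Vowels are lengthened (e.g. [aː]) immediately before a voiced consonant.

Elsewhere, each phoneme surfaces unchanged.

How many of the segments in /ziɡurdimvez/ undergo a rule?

4

Segments that undergo a rule: /i/ → [iː] (rule 3); /u/ → [uː] (rule 3); /i/ → [iː] (rule 3); /e/ → [eː] (rule 3).
All other segments surface unchanged.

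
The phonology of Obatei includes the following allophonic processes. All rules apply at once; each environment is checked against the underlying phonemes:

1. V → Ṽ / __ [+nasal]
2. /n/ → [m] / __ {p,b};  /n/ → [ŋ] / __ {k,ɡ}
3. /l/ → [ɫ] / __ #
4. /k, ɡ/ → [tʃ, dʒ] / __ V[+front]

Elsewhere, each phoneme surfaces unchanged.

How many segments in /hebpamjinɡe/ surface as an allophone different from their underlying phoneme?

4

Segments that undergo a rule: /a/ → [ã] (rule 1); /i/ → [ĩ] (rule 1); /n/ → [ŋ] (rule 2); /ɡ/ → [dʒ] (rule 4).
All other segments surface unchanged.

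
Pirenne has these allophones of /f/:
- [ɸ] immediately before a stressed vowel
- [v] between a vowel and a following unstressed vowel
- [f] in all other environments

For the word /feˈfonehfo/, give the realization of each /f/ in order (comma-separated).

[f], [ɸ], [f]

Occurrence 1 (position 1): no conditioning environment matches → elsewhere allophone [f].
Occurrence 2 (position 3): immediately before a stressed vowel → [ɸ].
Occurrence 3 (position 8): no conditioning environment matches → elsewhere allophone [f].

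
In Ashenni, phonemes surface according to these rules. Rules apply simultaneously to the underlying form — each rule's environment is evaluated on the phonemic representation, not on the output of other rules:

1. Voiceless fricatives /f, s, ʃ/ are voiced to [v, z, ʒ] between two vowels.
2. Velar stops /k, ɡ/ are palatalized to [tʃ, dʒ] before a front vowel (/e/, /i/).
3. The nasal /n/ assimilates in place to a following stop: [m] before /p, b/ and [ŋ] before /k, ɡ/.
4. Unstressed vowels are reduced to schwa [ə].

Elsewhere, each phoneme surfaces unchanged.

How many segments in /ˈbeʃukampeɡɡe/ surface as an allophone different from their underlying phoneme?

Segments that undergo a rule: /ʃ/ → [ʒ] (rule 1); /u/ → [ə] (rule 4); /a/ → [ə] (rule 4); /e/ → [ə] (rule 4); /ɡ/ → [dʒ] (rule 2); /e/ → [ə] (rule 4).
All other segments surface unchanged.

6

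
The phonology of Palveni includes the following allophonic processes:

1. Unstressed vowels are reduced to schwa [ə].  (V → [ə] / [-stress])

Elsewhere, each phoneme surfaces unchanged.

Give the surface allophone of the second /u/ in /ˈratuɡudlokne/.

[ə]

Rule 1 applies to /u/ (between /ɡ/ and /d/: in an unstressed syllable) → [ə].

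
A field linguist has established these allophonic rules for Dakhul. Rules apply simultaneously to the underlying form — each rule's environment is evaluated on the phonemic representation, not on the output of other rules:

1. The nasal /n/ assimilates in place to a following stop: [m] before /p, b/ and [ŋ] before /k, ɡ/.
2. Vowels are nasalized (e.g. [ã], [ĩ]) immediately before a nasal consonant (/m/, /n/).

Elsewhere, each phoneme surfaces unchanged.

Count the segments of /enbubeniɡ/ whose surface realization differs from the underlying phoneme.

3

Segments that undergo a rule: /e/ → [ẽ] (rule 2); /n/ → [m] (rule 1); /e/ → [ẽ] (rule 2).
All other segments surface unchanged.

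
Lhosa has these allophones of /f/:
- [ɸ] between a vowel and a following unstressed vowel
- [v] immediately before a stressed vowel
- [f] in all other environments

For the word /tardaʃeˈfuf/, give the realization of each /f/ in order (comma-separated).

[v], [f]

Occurrence 1 (position 8): immediately before a stressed vowel → [v].
Occurrence 2 (position 10): no conditioning environment matches → elsewhere allophone [f].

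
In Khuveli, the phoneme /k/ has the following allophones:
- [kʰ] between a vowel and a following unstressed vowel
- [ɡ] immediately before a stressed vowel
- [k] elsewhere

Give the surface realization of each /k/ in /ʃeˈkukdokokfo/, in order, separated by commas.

[ɡ], [k], [kʰ], [k]

Occurrence 1 (position 3): immediately before a stressed vowel → [ɡ].
Occurrence 2 (position 5): no conditioning environment matches → elsewhere allophone [k].
Occurrence 3 (position 8): between a vowel and a following unstressed vowel → [kʰ].
Occurrence 4 (position 10): no conditioning environment matches → elsewhere allophone [k].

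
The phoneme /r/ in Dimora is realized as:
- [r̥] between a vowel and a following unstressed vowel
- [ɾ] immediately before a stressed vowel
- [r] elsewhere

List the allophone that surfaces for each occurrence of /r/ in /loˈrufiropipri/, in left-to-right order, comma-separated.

[ɾ], [r̥], [r]

Occurrence 1 (position 3): immediately before a stressed vowel → [ɾ].
Occurrence 2 (position 7): between a vowel and a following unstressed vowel → [r̥].
Occurrence 3 (position 12): no conditioning environment matches → elsewhere allophone [r].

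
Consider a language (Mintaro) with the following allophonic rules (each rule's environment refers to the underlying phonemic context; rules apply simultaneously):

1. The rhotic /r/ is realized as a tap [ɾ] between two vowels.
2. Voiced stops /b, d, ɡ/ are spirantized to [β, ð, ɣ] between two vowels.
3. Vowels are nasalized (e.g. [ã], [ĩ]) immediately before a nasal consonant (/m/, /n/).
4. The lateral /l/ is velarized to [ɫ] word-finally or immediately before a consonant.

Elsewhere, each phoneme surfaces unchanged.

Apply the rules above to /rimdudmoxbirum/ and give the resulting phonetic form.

[rĩmdudmoxbiɾũm]

/r/ (word-initial) is in the target of rule 1 but the environment (between two vowels) is not met → [r].
/i/ — between /r/ and /m/, before a nasal consonant — surfaces as [ĩ] (rule 3).
/d/ (between /m/ and /u/): rule 2 targets it, but not between two vowels → unchanged [d].
/u/ (between /d/ and /d/) is in the target of rule 3 but the environment (before a nasal consonant) is not met → [u].
/d/ (between /u/ and /m/): rule 2 targets it, but not between two vowels → unchanged [d].
/o/ (between /m/ and /x/) fails the environment for rule 3, so it stays [o].
/b/ (between /x/ and /i/) fails the environment for rule 2, so it stays [b].
/i/ (between /b/ and /r/) is in the target of rule 3 but the environment (before a nasal consonant) is not met → [i].
Rule 1 applies to /r/ (between /i/ and /u/: between two vowels) → [ɾ].
/u/ (between /r/ and /m/) occurs before a nasal consonant → [ũ] by rule 3.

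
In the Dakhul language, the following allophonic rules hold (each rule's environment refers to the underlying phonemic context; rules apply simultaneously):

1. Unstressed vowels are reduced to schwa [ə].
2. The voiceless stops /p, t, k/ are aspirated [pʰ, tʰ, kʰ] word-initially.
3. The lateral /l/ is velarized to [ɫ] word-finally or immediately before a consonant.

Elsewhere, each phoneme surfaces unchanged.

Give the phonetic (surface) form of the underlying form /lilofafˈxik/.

/l/ (word-initial) fails the environment for rule 3, so it stays [l].
/i/ (between /l/ and /l/): in an unstressed syllable, so rule 1 applies → [ə].
/l/ (between /i/ and /o/) fails the environment for rule 3, so it stays [l].
Rule 1 applies to /o/ (between /l/ and /f/: in an unstressed syllable) → [ə].
/f/ (between /o/ and /a/): no rule targets it → [f].
/a/ meets the environment for rule 1 (in an unstressed syllable) → [ə].
/f/ — not in any rule's target class → [f].
/x/ (between /f/ and /i/): no rule targets it → [x].
/i/ — between /x/ and /k/; rule 1 does not apply here → [i].
/k/ (word-final) fails the environment for rule 2, so it stays [k].

[lələfəfˈxik]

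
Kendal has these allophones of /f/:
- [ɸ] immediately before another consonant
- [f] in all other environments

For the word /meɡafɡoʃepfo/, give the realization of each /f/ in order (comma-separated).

[ɸ], [f]

Occurrence 1 (position 5): immediately before another consonant → [ɸ].
Occurrence 2 (position 11): no conditioning environment matches → elsewhere allophone [f].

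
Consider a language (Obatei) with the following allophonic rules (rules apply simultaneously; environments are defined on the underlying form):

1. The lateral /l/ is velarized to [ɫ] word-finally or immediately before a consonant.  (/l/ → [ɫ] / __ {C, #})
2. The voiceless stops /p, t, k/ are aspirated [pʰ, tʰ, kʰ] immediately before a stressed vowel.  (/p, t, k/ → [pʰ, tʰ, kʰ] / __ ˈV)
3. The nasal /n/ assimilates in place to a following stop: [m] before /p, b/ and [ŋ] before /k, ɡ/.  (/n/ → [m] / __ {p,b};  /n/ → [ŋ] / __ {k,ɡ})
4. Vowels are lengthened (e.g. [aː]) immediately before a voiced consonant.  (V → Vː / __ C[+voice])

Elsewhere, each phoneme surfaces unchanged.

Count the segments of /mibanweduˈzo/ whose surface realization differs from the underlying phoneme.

Segments that undergo a rule: /i/ → [iː] (rule 4); /a/ → [aː] (rule 4); /e/ → [eː] (rule 4); /u/ → [uː] (rule 4).
All other segments surface unchanged.

4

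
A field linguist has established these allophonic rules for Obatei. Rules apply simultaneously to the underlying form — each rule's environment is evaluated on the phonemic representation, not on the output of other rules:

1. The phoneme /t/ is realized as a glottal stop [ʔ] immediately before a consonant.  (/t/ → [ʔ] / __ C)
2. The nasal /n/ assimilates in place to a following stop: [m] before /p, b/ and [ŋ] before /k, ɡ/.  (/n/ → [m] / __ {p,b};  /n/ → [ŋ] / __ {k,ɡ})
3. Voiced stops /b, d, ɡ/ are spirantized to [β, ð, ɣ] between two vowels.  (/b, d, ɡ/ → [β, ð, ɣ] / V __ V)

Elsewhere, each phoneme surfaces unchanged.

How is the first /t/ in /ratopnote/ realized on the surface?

[t]

/t/ (between /a/ and /o/): rule 1 targets it, but not immediately before a consonant → unchanged [t].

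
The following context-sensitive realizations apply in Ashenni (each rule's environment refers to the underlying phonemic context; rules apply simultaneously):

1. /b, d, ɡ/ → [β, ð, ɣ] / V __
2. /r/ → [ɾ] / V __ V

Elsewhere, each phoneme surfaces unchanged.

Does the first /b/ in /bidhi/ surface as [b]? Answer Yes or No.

/b/ — word-initial; rule 1 does not apply here → [b].
The actual realization is [b], which matches [b].

Yes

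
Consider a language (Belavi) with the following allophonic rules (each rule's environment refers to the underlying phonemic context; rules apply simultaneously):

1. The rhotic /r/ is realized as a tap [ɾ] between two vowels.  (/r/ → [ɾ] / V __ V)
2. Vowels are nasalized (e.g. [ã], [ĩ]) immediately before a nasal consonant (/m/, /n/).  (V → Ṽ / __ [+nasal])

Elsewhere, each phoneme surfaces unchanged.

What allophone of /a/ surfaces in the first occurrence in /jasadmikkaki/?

[a]

/a/ (between /j/ and /s/) is in the target of rule 2 but the environment (before a nasal consonant) is not met → [a].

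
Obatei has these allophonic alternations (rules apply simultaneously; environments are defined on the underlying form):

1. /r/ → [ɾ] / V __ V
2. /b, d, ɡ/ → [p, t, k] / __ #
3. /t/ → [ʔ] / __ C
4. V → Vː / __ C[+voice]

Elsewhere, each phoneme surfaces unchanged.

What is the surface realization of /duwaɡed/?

[duːwaːɡeːt]

/d/ (word-initial): rule 2 targets it, but not word-finally → unchanged [d].
/u/ meets the environment for rule 4 (before a voiced consonant) → [uː].
/a/ (between /w/ and /ɡ/) occurs before a voiced consonant → [aː] by rule 4.
/ɡ/ (between /a/ and /e/) fails the environment for rule 2, so it stays [ɡ].
/e/ (between /ɡ/ and /d/): before a voiced consonant, so rule 4 applies → [eː].
Rule 2 applies to /d/ (word-final: word-finally) → [t].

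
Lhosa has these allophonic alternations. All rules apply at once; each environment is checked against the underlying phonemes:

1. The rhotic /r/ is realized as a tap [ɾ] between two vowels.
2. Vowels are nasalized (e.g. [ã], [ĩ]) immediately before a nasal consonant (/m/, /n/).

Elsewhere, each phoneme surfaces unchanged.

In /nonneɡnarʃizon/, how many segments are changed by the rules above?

Segments that undergo a rule: /o/ → [õ] (rule 2); /o/ → [õ] (rule 2).
All other segments surface unchanged.

2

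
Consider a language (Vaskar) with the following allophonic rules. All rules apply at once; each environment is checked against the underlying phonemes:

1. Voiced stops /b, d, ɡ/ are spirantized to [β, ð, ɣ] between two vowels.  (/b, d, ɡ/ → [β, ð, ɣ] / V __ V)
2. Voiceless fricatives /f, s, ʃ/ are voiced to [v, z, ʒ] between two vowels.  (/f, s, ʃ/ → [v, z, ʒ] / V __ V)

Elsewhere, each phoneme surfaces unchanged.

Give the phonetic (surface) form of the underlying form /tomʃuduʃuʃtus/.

/ʃ/ (between /m/ and /u/) is in the target of rule 2 but the environment (between two vowels) is not met → [ʃ].
Rule 1 applies to /d/ (between /u/ and /u/: between two vowels) → [ð].
/ʃ/ — between /u/ and /u/, between two vowels — surfaces as [ʒ] (rule 2).
/ʃ/ (between /u/ and /t/) is in the target of rule 2 but the environment (between two vowels) is not met → [ʃ].
/s/ — word-final; rule 2 does not apply here → [s].

[tomʃuðuʒuʃtus]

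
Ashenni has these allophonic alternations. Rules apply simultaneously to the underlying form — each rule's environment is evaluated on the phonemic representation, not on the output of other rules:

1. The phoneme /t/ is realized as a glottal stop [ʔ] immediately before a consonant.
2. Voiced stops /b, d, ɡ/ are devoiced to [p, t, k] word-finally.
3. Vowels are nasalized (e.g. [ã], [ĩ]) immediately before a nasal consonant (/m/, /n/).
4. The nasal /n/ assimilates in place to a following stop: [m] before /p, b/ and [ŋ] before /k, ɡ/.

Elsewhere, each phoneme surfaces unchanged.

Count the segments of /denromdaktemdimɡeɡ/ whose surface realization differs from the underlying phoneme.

5

Segments that undergo a rule: /e/ → [ẽ] (rule 3); /o/ → [õ] (rule 3); /e/ → [ẽ] (rule 3); /i/ → [ĩ] (rule 3); /ɡ/ → [k] (rule 2).
All other segments surface unchanged.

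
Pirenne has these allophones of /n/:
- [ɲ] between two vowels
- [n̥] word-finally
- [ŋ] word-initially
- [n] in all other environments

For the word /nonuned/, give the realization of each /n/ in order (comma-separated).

[ŋ], [ɲ], [ɲ]

Occurrence 1 (position 1): word-initially → [ŋ].
Occurrence 2 (position 3): between two vowels → [ɲ].
Occurrence 3 (position 5): between two vowels → [ɲ].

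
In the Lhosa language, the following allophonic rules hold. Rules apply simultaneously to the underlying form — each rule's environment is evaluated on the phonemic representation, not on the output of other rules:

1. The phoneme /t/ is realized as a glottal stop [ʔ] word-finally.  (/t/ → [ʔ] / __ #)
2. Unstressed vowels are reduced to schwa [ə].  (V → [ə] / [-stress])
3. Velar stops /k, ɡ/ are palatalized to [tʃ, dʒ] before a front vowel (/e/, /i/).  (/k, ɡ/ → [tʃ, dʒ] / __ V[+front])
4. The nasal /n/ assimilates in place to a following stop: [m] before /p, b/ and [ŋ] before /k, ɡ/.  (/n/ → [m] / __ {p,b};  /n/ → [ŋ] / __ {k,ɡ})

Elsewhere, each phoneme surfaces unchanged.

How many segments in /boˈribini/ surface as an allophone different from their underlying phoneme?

Segments that undergo a rule: /o/ → [ə] (rule 2); /i/ → [ə] (rule 2); /i/ → [ə] (rule 2).
All other segments surface unchanged.

3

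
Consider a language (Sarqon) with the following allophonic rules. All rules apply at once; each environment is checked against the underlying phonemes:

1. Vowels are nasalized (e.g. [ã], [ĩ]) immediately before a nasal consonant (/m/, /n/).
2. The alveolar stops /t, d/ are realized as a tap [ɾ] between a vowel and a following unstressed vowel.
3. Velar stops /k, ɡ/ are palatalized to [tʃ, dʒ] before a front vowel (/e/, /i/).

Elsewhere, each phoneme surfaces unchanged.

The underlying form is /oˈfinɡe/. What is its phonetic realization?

[oˈfĩndʒe]

/o/ (word-initial): rule 1 targets it, but not before a nasal consonant → unchanged [o].
Rule 1 applies to /i/ (between /f/ and /n/: before a nasal consonant) → [ĩ].
/ɡ/ meets the environment for rule 3 (before a front vowel) → [dʒ].
/e/ (word-final) fails the environment for rule 1, so it stays [e].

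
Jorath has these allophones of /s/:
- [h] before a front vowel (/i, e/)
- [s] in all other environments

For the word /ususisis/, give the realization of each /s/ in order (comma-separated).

[s], [h], [h], [s]

Occurrence 1 (position 2): no conditioning environment matches → elsewhere allophone [s].
Occurrence 2 (position 4): before a front vowel (/i, e/) → [h].
Occurrence 3 (position 6): before a front vowel (/i, e/) → [h].
Occurrence 4 (position 8): no conditioning environment matches → elsewhere allophone [s].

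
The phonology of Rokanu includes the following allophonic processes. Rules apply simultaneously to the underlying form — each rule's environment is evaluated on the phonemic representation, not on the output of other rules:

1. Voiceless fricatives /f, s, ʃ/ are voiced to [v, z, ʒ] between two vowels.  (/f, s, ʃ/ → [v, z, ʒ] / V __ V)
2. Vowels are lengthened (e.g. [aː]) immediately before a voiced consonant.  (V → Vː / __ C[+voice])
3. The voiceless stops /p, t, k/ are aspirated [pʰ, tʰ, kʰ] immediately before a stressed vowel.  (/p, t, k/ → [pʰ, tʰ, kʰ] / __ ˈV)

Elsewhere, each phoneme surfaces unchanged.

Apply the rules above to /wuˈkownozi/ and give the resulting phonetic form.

[wuˈkʰoːwnoːzi]

/u/ (between /w/ and /k/): rule 2 targets it, but not before a voiced consonant → unchanged [u].
Rule 3 applies to /k/ (between /u/ and /o/: immediately before a stressed vowel) → [kʰ].
/o/ (between /k/ and /w/) occurs before a voiced consonant → [oː] by rule 2.
/o/ (between /n/ and /z/) occurs before a voiced consonant → [oː] by rule 2.
/i/ — word-final; rule 2 does not apply here → [i].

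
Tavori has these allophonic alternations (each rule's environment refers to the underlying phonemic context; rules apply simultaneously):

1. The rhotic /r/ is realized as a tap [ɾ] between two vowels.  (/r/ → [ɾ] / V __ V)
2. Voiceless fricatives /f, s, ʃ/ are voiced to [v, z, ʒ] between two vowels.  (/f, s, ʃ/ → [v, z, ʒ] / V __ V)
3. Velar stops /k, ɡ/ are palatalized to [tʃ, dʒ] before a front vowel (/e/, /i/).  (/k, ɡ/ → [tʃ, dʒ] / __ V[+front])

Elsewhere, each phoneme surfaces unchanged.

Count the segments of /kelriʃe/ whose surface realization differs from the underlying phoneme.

2

Segments that undergo a rule: /k/ → [tʃ] (rule 3); /ʃ/ → [ʒ] (rule 2).
All other segments surface unchanged.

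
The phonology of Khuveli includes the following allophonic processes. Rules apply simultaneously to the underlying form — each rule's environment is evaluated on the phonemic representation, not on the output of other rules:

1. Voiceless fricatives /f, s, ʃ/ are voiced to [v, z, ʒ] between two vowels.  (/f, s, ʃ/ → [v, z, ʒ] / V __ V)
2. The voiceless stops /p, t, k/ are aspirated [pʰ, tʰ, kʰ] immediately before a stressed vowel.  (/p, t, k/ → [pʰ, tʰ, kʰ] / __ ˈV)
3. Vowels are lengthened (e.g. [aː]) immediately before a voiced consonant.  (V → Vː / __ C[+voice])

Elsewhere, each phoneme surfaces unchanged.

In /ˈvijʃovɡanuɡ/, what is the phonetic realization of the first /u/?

Rule 3 applies to /u/ (between /n/ and /ɡ/: before a voiced consonant) → [uː].

[uː]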